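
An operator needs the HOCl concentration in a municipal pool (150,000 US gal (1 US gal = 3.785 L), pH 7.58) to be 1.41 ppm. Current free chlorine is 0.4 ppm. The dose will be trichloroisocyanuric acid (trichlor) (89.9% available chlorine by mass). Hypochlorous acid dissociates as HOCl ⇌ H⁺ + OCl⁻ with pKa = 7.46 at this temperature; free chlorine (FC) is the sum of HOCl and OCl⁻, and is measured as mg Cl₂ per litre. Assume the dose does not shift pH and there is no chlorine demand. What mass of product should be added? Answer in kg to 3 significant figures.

Volume: 150,000 US gal × 3.785 L/gal = 567,750 L.
[OCl⁻]/[HOCl] = 10^(pH − pKa) = 10^(7.58 − 7.46) = 1.318; fraction as HOCl = 1/(1 + 1.318) = 0.4314.
Free chlorine required for 1.41 ppm HOCl: 1.41 / 0.4314 = 3.269 ppm.
FC to add: 3.269 − 0.4 = 2.869 mg/L as Cl₂.
Cl₂ equivalent: 2.869 mg/L × 567,750 L = 1629 g.
Product at 89.9% available Cl: 1629 / 0.899 = 1812 g.

1.81 kg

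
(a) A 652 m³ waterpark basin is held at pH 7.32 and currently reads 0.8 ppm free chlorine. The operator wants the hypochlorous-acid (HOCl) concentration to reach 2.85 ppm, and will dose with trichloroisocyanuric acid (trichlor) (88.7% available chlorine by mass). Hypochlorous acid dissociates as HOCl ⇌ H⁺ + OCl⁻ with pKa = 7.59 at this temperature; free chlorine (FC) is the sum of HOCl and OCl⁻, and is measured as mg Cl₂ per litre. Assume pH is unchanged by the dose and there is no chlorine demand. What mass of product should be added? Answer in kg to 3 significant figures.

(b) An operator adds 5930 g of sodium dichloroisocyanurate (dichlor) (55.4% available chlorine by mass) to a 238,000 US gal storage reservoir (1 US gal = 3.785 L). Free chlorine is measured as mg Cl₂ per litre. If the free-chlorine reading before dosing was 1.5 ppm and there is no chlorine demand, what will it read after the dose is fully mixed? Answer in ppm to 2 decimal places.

(a) 2.63 kg; (b) 5.15 ppm

(a) Volume: 652 m³ = 652,000 L.
(a) [OCl⁻]/[HOCl] = 10^(pH − pKa) = 10^(7.32 − 7.59) = 0.537; fraction as HOCl = 1/(1 + 0.537) = 0.6506.
(a) Free chlorine required for 2.85 ppm HOCl: 2.85 / 0.6506 = 4.381 ppm.
(a) FC to add: 4.381 − 0.8 = 3.581 mg/L as Cl₂.
(a) Cl₂ equivalent: 3.581 mg/L × 652,000 L = 2335 g.
(a) Product at 88.7% available Cl: 2335 / 0.887 = 2632 g.

(b) Volume: 238,000 US gal × 3.785 L/gal = 900,830 L.
(b) Available chlorine delivered: 5930 g × 0.554 = 3285 g as Cl₂.
(b) Concentration rise: 3285 g / 900,830 L = 3.647 mg/L = 3.65 ppm.
(b) Final FC: 1.5 + 3.65 = 5.15 ppm.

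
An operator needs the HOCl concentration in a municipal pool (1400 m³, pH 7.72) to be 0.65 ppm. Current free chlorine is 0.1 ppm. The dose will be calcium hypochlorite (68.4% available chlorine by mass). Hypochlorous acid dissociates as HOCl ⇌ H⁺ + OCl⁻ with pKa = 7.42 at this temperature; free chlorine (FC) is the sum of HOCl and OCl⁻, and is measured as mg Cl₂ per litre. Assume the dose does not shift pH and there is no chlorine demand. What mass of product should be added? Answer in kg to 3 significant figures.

Volume: 1400 m³ = 1,400,000 L.
[OCl⁻]/[HOCl] = 10^(pH − pKa) = 10^(7.72 − 7.42) = 1.995; fraction as HOCl = 1/(1 + 1.995) = 0.3339.
Free chlorine required for 0.65 ppm HOCl: 0.65 / 0.3339 = 1.947 ppm.
FC to add: 1.947 − 0.1 = 1.847 mg/L as Cl₂.
Cl₂ equivalent: 1.847 mg/L × 1,400,000 L = 2586 g.
Product at 68.4% available Cl: 2586 / 0.684 = 3780 g.

3.78 kg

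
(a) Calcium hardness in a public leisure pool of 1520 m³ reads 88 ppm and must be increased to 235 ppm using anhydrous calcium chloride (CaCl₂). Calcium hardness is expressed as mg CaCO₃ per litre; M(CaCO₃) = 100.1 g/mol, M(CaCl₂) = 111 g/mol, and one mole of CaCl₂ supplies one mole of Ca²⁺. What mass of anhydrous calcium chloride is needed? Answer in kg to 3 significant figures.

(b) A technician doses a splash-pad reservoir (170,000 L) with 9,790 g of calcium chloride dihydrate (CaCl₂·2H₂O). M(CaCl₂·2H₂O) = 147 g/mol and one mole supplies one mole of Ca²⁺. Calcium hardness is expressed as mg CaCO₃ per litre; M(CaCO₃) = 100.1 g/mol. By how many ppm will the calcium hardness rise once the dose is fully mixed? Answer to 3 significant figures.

(a) Volume: 1520 m³ = 1,520,000 L.
(a) Hardness to add: (235 − 88) = 147 mg/L as CaCO₃ × 1,520,000 L = 223,400 g as CaCO₃.
(a) Moles of Ca²⁺ (1 mol Ca²⁺ ≡ 1 mol CaCO₃): 223,400 / 100.1 g/mol = 2232 mol.
(a) Mass of CaCl₂: 2232 × 111 = 247,800 g.

(b) Moles of Ca²⁺: 9,790 g ÷ 147 g/mol = 66.6 mol.
(b) As CaCO₃: 66.6 mol × 100.1 g/mol = 6667 g.
(b) Rise: 6667 g / 170,000 L × 1000 = 39.21 mg/L.

(a) 248 kg; (b) 39.2 ppm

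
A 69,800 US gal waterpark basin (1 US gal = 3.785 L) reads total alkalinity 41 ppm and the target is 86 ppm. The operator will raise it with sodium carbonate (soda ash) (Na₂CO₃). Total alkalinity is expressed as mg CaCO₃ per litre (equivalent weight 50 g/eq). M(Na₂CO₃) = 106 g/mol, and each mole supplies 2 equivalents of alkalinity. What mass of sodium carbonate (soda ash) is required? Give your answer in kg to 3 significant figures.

Volume: 69,800 US gal × 3.785 L/gal = 264,193 L.
Alkalinity to add: (86 − 41) = 45 mg/L as CaCO₃ × 264,193 L = 11,890 g as CaCO₃.
Equivalents: 11,890 g ÷ 50 g/eq = 237.8 eq.
Each mole of Na₂CO₃ supplies 2 eq, so 237.8 / 2 = 118.9 mol.
Mass: 118.9 mol × 106 g/mol = 12,600 g.

12.6 kg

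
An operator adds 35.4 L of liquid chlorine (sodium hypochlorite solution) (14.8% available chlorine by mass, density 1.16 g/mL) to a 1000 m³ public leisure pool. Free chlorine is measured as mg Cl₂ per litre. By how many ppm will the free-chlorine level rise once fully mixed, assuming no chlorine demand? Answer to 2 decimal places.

6.08 ppm

Volume: 1000 m³ = 1,000,000 L.
Mass of solution: 35.4 L × 1000 mL/L × 1.16 g/mL = 41,060 g.
Available chlorine delivered: 41,060 g × 0.148 = 6077 g as Cl₂.
Concentration rise: 6077 g / 1,000,000 L = 6.077 mg/L = 6.08 ppm.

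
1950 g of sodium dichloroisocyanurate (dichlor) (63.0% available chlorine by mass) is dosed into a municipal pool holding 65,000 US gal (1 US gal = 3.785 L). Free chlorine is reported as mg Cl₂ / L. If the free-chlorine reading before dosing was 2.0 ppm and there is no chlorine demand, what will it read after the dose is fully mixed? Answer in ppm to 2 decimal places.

Volume: 65,000 US gal × 3.785 L/gal = 246,025 L.
Available chlorine delivered: 1950 g × 0.63 = 1228 g as Cl₂.
Concentration rise: 1228 g / 246,025 L = 4.993 mg/L = 4.99 ppm.
Final FC: 2.0 + 4.99 = 6.99 ppm.

6.99 ppm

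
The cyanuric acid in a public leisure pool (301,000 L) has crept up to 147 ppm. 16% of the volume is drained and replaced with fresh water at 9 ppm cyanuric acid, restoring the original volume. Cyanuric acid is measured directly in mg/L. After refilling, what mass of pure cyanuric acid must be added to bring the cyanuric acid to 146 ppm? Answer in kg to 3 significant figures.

6.35 kg

After draining 16% and refilling: 147 × 0.84 + 9 × 0.16 = 124.92 ppm.
Deficit to target: 146 − 124.92 = 21.08 mg/L.
Mass: 21.08 mg/L × 301,000 L = 6345 g cyanuric acid.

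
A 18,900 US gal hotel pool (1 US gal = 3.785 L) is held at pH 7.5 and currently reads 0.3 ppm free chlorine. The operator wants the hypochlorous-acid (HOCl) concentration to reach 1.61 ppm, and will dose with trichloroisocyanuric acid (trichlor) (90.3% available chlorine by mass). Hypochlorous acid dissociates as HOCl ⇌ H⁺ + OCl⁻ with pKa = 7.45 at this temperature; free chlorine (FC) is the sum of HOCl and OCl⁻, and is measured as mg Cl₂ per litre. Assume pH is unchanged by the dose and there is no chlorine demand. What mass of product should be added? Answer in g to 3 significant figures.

247 g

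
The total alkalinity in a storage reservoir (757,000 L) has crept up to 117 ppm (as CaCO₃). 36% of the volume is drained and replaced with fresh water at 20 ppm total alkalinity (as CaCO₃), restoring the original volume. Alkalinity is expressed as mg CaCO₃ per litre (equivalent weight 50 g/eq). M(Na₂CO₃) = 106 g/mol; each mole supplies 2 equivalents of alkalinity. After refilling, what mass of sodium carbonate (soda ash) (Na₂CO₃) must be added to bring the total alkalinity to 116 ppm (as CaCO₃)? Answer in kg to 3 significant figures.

27.2 kg

After draining 36% and refilling: 117 × 0.64 + 20 × 0.36 = 82.08 ppm.
Deficit to target: 116 − 82.08 = 33.92 mg/L.
As CaCO₃: 33.92 mg/L × 757,000 L = 25,680 g; ÷ 50 g/eq ÷ 2 = 256.8 mol Na₂CO₃.
Mass: 256.8 × 106 = 27,220 g.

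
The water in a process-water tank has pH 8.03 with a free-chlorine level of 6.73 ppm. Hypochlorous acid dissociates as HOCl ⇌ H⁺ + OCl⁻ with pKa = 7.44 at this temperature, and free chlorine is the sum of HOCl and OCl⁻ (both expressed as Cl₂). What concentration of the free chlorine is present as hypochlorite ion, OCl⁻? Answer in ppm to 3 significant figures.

[OCl⁻]/[HOCl] = 10^(pH − pKa) = 10^(8.03 − 7.44) = 10^0.59 = 3.89.
Fraction as HOCl = 1 / (1 + 3.89) = 0.2045.
OCl⁻ = (1 − 0.2045) × 6.73 ppm = 5.354 ppm.

5.35 ppm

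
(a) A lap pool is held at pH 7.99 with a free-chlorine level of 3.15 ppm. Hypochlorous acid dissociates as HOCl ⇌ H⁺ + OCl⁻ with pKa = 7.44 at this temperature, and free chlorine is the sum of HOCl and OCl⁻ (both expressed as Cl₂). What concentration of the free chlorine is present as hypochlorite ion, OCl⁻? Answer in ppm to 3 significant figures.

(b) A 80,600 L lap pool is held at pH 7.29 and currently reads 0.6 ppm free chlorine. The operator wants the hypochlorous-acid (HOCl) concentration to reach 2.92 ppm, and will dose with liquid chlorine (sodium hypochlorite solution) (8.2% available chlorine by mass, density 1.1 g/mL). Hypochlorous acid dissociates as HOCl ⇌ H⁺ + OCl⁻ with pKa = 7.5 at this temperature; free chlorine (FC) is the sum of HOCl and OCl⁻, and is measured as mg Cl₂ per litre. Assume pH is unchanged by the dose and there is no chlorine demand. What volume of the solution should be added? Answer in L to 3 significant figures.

(a) 2.46 ppm; (b) 3.68 L

(a) [OCl⁻]/[HOCl] = 10^(pH − pKa) = 10^(7.99 − 7.44) = 10^0.55 = 3.548.
(a) Fraction as HOCl = 1 / (1 + 3.548) = 0.2199.
(a) OCl⁻ = (1 − 0.2199) × 3.15 ppm = 2.457 ppm.

(b) [OCl⁻]/[HOCl] = 10^(pH − pKa) = 10^(7.29 − 7.5) = 0.6166; fraction as HOCl = 1/(1 + 0.6166) = 0.6186.
(b) Free chlorine required for 2.92 ppm HOCl: 2.92 / 0.6186 = 4.72 ppm.
(b) FC to add: 4.72 − 0.6 = 4.12 mg/L as Cl₂.
(b) Cl₂ equivalent: 4.12 mg/L × 80,600 L = 332.1 g.
(b) Product at 8.2% available Cl: 332.1 / 0.082 = 4050 g.
(b) Volume: 4050 g ÷ 1.1 g/mL = 3682 mL.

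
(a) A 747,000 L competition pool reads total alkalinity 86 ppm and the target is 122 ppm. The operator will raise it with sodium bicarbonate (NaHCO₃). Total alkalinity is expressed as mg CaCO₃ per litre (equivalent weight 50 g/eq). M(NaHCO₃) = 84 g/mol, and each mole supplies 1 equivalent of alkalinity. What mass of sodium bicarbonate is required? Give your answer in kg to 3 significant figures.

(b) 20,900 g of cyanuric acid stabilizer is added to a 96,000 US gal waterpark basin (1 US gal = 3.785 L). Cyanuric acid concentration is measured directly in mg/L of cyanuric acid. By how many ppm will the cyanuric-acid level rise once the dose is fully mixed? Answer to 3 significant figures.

(a) 45.2 kg; (b) 57.5 ppm

(a) Alkalinity to add: (122 − 86) = 36 mg/L as CaCO₃ × 747,000 L = 26,890 g as CaCO₃.
(a) Equivalents: 26,890 g ÷ 50 g/eq = 537.8 eq.
(a) NaHCO₃ supplies 1 eq per mole → 537.8 mol.
(a) Mass: 537.8 mol × 84 g/mol = 45,180 g.

(b) Volume: 96,000 US gal × 3.785 L/gal = 363,360 L.
(b) Rise: 20,900 g / 363,360 L × 1000 = 57.52 mg/L.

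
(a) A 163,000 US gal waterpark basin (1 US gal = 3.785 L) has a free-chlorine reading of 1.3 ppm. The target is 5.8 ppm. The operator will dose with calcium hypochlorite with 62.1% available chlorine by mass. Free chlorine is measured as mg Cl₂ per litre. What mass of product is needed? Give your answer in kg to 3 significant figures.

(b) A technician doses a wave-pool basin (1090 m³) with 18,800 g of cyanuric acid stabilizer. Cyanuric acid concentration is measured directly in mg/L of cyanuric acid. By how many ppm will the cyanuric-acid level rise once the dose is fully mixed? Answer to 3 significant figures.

(a) Volume: 163,000 US gal × 3.785 L/gal = 616,955 L.
(a) Chlorine deficit: 5.8 − 1.3 = 4.5 ppm = 4.5 mg/L as Cl₂.
(a) Cl₂ equivalent needed: 4.5 mg/L × 616,955 L = 2,776,000 mg = 2776 g.
(a) Product at 62.1% available chlorine: 2776 / 0.621 = 4471 g.

(b) Volume: 1090 m³ = 1,090,000 L.
(b) Rise: 18,800 g / 1,090,000 L × 1000 = 17.25 mg/L.

(a) 4.47 kg; (b) 17.2 ppm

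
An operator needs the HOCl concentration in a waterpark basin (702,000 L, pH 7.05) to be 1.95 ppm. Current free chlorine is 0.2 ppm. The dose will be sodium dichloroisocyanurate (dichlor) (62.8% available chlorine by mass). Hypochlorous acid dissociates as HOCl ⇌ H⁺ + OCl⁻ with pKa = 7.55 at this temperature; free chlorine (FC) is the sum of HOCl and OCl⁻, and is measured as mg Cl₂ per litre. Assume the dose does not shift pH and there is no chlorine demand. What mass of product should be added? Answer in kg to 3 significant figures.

2.65 kg

[OCl⁻]/[HOCl] = 10^(pH − pKa) = 10^(7.05 − 7.55) = 0.3162; fraction as HOCl = 1/(1 + 0.3162) = 0.7597.
Free chlorine required for 1.95 ppm HOCl: 1.95 / 0.7597 = 2.567 ppm.
FC to add: 2.567 − 0.2 = 2.367 mg/L as Cl₂.
Cl₂ equivalent: 2.367 mg/L × 702,000 L = 1661 g.
Product at 62.8% available Cl: 1661 / 0.628 = 2646 g.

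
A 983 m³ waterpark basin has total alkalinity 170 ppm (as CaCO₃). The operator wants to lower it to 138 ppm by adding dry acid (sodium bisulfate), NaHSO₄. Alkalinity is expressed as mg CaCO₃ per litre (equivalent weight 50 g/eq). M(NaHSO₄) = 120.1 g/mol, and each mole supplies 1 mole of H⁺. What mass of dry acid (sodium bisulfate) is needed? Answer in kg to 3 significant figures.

75.6 kg

Volume: 983 m³ = 983,000 L.
Alkalinity to neutralize: (170 − 138) = 32 mg/L as CaCO₃ × 983,000 L = 31,460 g as CaCO₃.
Equivalents of H⁺ required: 31,460 ÷ 50 g/eq = 629.1 eq = 629.1 mol NaHSO₄.
Mass of NaHSO₄: 629.1 × 120.1 = 75,560 g.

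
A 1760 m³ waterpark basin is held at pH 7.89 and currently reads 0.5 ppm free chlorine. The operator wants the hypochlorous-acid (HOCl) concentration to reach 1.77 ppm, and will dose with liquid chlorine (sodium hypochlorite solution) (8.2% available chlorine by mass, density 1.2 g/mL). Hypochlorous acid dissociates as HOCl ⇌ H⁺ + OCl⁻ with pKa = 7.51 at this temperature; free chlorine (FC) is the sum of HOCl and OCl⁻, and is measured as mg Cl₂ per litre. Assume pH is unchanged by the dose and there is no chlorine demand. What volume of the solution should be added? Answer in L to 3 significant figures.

98.7 L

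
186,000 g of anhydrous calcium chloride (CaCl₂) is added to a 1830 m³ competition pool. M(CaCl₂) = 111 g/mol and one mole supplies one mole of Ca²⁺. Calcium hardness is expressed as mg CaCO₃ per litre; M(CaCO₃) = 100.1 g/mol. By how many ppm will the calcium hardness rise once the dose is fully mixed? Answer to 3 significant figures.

Volume: 1830 m³ = 1,830,000 L.
Moles of Ca²⁺: 186,000 g ÷ 111 g/mol = 1676 mol.
As CaCO₃: 1676 mol × 100.1 g/mol = 167,700 g.
Rise: 167,700 g / 1,830,000 L × 1000 = 91.66 mg/L.

91.7 ppm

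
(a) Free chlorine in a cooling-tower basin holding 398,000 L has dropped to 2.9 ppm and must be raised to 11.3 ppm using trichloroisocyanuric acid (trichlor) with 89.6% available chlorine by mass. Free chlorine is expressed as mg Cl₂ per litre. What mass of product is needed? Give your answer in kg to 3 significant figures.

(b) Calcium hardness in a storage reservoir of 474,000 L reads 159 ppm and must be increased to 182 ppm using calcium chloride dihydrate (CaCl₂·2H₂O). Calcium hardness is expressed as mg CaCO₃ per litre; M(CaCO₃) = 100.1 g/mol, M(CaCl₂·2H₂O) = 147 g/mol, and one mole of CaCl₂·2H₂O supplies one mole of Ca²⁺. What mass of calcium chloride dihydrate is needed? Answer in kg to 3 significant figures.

(a) Chlorine deficit: 11.3 − 2.9 = 8.4 ppm = 8.4 mg/L as Cl₂.
(a) Cl₂ equivalent needed: 8.4 mg/L × 398,000 L = 3,343,000 mg = 3343 g.
(a) Product at 89.6% available chlorine: 3343 / 0.896 = 3731 g.

(b) Hardness to add: (182 − 159) = 23 mg/L as CaCO₃ × 474,000 L = 10,900 g as CaCO₃.
(b) Moles of Ca²⁺ (1 mol Ca²⁺ ≡ 1 mol CaCO₃): 10,900 / 100.1 g/mol = 108.9 mol.
(b) Mass of CaCl₂·2H₂O: 108.9 × 147 = 16,010 g.

(a) 3.73 kg; (b) 16.0 kg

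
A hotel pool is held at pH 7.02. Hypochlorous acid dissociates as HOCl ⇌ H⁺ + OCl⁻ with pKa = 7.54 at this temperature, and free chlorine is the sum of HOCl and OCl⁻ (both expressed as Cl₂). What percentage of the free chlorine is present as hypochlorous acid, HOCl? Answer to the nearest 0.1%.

[OCl⁻]/[HOCl] = 10^(pH − pKa) = 10^(7.02 − 7.54) = 10^-0.52 = 0.302.
Fraction as HOCl = 1 / (1 + 0.302) = 0.7681.

76.8%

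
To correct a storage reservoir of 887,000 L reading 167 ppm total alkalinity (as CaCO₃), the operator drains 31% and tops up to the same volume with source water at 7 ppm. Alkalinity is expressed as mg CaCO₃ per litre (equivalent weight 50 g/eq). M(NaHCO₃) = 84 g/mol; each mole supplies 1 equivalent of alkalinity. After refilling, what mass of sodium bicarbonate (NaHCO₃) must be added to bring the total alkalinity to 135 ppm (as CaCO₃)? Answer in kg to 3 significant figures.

26.2 kg

After draining 31% and refilling: 167 × 0.69 + 7 × 0.31 = 117.4 ppm.
Deficit to target: 135 − 117.4 = 17.6 mg/L.
As CaCO₃: 17.6 mg/L × 887,000 L = 15,610 g; ÷ 50 g/eq ÷ 1 = 312.2 mol NaHCO₃.
Mass: 312.2 × 84 = 26,230 g.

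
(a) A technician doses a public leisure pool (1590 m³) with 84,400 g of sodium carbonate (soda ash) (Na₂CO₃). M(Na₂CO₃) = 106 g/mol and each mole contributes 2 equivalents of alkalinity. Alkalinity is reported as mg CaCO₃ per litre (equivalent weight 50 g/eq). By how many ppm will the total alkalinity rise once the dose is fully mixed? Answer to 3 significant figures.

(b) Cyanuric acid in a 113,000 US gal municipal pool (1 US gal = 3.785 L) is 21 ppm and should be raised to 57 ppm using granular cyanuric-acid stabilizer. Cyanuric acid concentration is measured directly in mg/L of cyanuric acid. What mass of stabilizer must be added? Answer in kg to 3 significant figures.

(a) Volume: 1590 m³ = 1,590,000 L.
(a) Moles of Na₂CO₃: 84,400 g ÷ 106 g/mol = 796.2 mol → 1592 eq of alkalinity.
(a) As CaCO₃: 1592 eq × 50 g/eq = 79,620 g.
(a) Rise: 79,620 g / 1,590,000 L × 1000 = 50.08 mg/L.

(b) Volume: 113,000 US gal × 3.785 L/gal = 427,705 L.
(b) CYA to add: (57 − 21) = 36 mg/L × 427,705 L = 15,400 g cyanuric acid.

(a) 50.1 ppm; (b) 15.4 kg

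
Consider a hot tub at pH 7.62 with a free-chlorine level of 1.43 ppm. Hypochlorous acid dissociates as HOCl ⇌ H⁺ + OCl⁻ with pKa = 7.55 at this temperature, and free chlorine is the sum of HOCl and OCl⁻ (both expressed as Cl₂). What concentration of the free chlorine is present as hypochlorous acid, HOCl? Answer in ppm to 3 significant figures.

[OCl⁻]/[HOCl] = 10^(pH − pKa) = 10^(7.62 − 7.55) = 10^0.07 = 1.175.
Fraction as HOCl = 1 / (1 + 1.175) = 0.4598.
HOCl = 0.4598 × 1.43 ppm = 0.6575 ppm.

0.658 ppm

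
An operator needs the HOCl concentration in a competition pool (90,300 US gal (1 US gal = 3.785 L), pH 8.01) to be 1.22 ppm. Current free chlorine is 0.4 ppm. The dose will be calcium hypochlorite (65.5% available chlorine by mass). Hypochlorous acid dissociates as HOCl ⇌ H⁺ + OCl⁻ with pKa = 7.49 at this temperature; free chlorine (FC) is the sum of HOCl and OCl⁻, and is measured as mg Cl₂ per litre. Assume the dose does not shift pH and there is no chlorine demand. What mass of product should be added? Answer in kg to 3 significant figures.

2.54 kg

Volume: 90,300 US gal × 3.785 L/gal = 341,786 L.
[OCl⁻]/[HOCl] = 10^(pH − pKa) = 10^(8.01 − 7.49) = 3.311; fraction as HOCl = 1/(1 + 3.311) = 0.2319.
Free chlorine required for 1.22 ppm HOCl: 1.22 / 0.2319 = 5.26 ppm.
FC to add: 5.26 − 0.4 = 4.86 mg/L as Cl₂.
Cl₂ equivalent: 4.86 mg/L × 341,786 L = 1661 g.
Product at 65.5% available Cl: 1661 / 0.655 = 2536 g.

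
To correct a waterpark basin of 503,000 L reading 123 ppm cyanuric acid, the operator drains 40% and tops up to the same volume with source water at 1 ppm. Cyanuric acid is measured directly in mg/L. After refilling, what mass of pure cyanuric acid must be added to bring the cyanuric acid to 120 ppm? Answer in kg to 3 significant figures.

After draining 40% and refilling: 123 × 0.60 + 1 × 0.40 = 74.2 ppm.
Deficit to target: 120 − 74.2 = 45.8 mg/L.
Mass: 45.8 mg/L × 503,000 L = 23,040 g cyanuric acid.

23.0 kg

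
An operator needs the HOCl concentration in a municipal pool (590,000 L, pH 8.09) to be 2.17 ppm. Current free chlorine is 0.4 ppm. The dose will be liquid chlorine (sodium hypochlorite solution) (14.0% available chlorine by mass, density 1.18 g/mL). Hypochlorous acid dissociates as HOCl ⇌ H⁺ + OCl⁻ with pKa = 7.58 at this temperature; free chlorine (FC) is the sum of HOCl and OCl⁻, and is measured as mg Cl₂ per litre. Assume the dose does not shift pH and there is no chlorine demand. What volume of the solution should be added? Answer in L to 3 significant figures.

[OCl⁻]/[HOCl] = 10^(pH − pKa) = 10^(8.09 − 7.58) = 3.236; fraction as HOCl = 1/(1 + 3.236) = 0.2361.
Free chlorine required for 2.17 ppm HOCl: 2.17 / 0.2361 = 9.192 ppm.
FC to add: 9.192 − 0.4 = 8.792 mg/L as Cl₂.
Cl₂ equivalent: 8.792 mg/L × 590,000 L = 5187 g.
Product at 14.0% available Cl: 5187 / 0.14 = 37,050 g.
Volume: 37,050 g ÷ 1.18 g/mL = 31,400 mL.

31.4 L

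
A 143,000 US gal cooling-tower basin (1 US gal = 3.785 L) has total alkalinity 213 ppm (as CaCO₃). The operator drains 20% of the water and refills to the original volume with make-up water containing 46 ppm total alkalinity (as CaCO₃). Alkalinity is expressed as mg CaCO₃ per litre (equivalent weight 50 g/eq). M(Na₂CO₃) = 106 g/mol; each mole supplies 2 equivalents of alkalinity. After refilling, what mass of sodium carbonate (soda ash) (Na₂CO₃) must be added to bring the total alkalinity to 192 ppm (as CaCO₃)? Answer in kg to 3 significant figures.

7.11 kg

Volume: 143,000 US gal × 3.785 L/gal = 541,255 L.
After draining 20% and refilling: 213 × 0.80 + 46 × 0.20 = 179.6 ppm.
Deficit to target: 192 − 179.6 = 12.4 mg/L.
As CaCO₃: 12.4 mg/L × 541,255 L = 6712 g; ÷ 50 g/eq ÷ 2 = 67.12 mol Na₂CO₃.
Mass: 67.12 × 106 = 7114 g.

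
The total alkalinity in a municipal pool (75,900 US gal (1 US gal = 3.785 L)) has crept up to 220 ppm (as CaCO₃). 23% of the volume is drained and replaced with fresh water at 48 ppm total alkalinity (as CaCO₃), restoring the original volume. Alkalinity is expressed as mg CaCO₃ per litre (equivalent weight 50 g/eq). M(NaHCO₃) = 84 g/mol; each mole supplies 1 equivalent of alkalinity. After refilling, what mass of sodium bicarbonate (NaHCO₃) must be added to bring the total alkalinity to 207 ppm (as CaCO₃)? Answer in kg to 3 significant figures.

12.8 kg

Volume: 75,900 US gal × 3.785 L/gal = 287,282 L.
After draining 23% and refilling: 220 × 0.77 + 48 × 0.23 = 180.44 ppm.
Deficit to target: 207 − 180.44 = 26.56 mg/L.
As CaCO₃: 26.56 mg/L × 287,282 L = 7630 g; ÷ 50 g/eq ÷ 1 = 152.6 mol NaHCO₃.
Mass: 152.6 × 84 = 12,820 g.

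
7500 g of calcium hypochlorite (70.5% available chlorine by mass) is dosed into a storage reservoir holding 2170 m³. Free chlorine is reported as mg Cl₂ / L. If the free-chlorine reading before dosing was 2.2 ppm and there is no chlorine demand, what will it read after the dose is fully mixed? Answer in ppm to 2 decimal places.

Volume: 2170 m³ = 2,170,000 L.
Available chlorine delivered: 7500 g × 0.705 = 5288 g as Cl₂.
Concentration rise: 5288 g / 2,170,000 L = 2.437 mg/L = 2.44 ppm.
Final FC: 2.2 + 2.44 = 4.64 ppm.

4.64 ppm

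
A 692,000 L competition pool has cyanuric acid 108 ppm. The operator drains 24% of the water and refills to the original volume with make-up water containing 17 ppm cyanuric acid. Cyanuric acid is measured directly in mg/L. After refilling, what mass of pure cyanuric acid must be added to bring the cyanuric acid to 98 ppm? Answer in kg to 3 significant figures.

8.19 kg

After draining 24% and refilling: 108 × 0.76 + 17 × 0.24 = 86.16 ppm.
Deficit to target: 98 − 86.16 = 11.84 mg/L.
Mass: 11.84 mg/L × 692,000 L = 8193 g cyanuric acid.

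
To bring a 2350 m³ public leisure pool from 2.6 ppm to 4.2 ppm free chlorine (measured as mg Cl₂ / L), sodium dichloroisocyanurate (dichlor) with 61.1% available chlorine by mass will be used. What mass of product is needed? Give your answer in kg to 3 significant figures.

6.15 kg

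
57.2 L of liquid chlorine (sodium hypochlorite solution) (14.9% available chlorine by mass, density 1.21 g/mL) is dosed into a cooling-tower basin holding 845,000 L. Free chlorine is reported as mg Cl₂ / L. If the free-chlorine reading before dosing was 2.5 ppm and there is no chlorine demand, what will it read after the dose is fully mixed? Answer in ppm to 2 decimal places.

14.70 ppm

Mass of solution: 57.2 L × 1000 mL/L × 1.21 g/mL = 69,210 g.
Available chlorine delivered: 69,210 g × 0.149 = 10,310 g as Cl₂.
Concentration rise: 10,310 g / 845,000 L = 12.2 mg/L = 12.20 ppm.
Final FC: 2.5 + 12.20 = 14.70 ppm.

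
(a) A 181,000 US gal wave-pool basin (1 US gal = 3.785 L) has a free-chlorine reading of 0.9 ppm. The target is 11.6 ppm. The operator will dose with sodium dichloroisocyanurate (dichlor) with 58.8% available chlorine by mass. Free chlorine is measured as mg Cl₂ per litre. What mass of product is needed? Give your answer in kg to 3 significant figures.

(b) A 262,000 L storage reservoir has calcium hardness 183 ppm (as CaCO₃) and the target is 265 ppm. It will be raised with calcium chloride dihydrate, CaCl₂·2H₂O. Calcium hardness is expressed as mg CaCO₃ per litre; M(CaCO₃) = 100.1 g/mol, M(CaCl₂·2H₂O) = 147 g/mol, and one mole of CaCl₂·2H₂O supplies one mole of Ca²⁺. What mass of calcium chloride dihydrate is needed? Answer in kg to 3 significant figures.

(a) Volume: 181,000 US gal × 3.785 L/gal = 685,085 L.
(a) Chlorine deficit: 11.6 − 0.9 = 10.7 ppm = 10.7 mg/L as Cl₂.
(a) Cl₂ equivalent needed: 10.7 mg/L × 685,085 L = 7,330,000 mg = 7330 g.
(a) Product at 58.8% available chlorine: 7330 / 0.588 = 12,470 g.

(b) Hardness to add: (265 − 183) = 82 mg/L as CaCO₃ × 262,000 L = 21,480 g as CaCO₃.
(b) Moles of Ca²⁺ (1 mol Ca²⁺ ≡ 1 mol CaCO₃): 21,480 / 100.1 g/mol = 214.6 mol.
(b) Mass of CaCl₂·2H₂O: 214.6 × 147 = 31,550 g.

(a) 12.5 kg; (b) 31.5 kg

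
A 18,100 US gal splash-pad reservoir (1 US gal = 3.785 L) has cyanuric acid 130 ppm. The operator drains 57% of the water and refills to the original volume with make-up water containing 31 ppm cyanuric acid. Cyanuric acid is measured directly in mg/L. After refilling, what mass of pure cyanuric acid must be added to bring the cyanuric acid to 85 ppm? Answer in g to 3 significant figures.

783 g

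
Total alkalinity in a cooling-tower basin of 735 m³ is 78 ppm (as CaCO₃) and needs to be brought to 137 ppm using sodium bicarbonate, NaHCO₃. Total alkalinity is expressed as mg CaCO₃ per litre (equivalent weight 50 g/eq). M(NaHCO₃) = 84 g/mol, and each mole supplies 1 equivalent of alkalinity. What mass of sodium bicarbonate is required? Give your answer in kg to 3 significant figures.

Volume: 735 m³ = 735,000 L.
Alkalinity to add: (137 − 78) = 59 mg/L as CaCO₃ × 735,000 L = 43,360 g as CaCO₃.
Equivalents: 43,360 g ÷ 50 g/eq = 867.3 eq.
NaHCO₃ supplies 1 eq per mole → 867.3 mol.
Mass: 867.3 mol × 84 g/mol = 72,850 g.

72.9 kg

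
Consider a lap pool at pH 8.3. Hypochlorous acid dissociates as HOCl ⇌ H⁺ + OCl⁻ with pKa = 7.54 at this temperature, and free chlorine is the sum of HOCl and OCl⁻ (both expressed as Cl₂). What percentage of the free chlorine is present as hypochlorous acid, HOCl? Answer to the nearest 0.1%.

14.8%

[OCl⁻]/[HOCl] = 10^(pH − pKa) = 10^(8.3 − 7.54) = 10^0.76 = 5.754.
Fraction as HOCl = 1 / (1 + 5.754) = 0.1481.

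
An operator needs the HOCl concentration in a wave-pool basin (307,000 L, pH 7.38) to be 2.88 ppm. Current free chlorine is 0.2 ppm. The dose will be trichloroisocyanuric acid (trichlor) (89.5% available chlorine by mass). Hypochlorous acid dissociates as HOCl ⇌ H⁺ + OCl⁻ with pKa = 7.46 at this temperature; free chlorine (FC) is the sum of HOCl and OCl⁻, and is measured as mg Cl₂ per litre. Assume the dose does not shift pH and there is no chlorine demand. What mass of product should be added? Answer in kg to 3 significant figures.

[OCl⁻]/[HOCl] = 10^(pH − pKa) = 10^(7.38 − 7.46) = 0.8318; fraction as HOCl = 1/(1 + 0.8318) = 0.5459.
Free chlorine required for 2.88 ppm HOCl: 2.88 / 0.5459 = 5.275 ppm.
FC to add: 5.275 − 0.2 = 5.075 mg/L as Cl₂.
Cl₂ equivalent: 5.075 mg/L × 307,000 L = 1558 g.
Product at 89.5% available Cl: 1558 / 0.895 = 1741 g.

1.74 kg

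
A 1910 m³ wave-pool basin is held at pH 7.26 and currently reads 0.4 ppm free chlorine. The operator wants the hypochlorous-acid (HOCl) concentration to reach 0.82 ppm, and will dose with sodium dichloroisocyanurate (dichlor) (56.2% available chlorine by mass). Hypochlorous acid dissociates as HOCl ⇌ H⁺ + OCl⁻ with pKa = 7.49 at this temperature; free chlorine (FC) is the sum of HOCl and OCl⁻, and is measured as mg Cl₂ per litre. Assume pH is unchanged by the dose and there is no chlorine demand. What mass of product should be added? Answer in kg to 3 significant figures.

Volume: 1910 m³ = 1,910,000 L.
[OCl⁻]/[HOCl] = 10^(pH − pKa) = 10^(7.26 − 7.49) = 0.5888; fraction as HOCl = 1/(1 + 0.5888) = 0.6294.
Free chlorine required for 0.82 ppm HOCl: 0.82 / 0.6294 = 1.303 ppm.
FC to add: 1.303 − 0.4 = 0.9029 mg/L as Cl₂.
Cl₂ equivalent: 0.9029 mg/L × 1,910,000 L = 1724 g.
Product at 56.2% available Cl: 1724 / 0.562 = 3068 g.

3.07 kg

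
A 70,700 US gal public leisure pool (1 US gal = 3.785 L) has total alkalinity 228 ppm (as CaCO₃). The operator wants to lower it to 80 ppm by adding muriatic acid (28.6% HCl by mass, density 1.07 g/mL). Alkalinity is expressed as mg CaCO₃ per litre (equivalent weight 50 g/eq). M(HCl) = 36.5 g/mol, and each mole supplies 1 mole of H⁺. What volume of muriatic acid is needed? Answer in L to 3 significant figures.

Volume: 70,700 US gal × 3.785 L/gal = 267,600 L.
Alkalinity to neutralize: (228 − 80) = 148 mg/L as CaCO₃ × 267,600 L = 39,600 g as CaCO₃.
Equivalents of H⁺ required: 39,600 ÷ 50 g/eq = 792.1 eq = 792.1 mol HCl.
Mass of HCl: 792.1 × 36.5 = 28,910 g.
Mass of 28.6% solution: 28,910 / 0.286 = 101,100 g.
Volume: 101,100 g ÷ 1.07 g/mL = 94,480 mL.

94.5 L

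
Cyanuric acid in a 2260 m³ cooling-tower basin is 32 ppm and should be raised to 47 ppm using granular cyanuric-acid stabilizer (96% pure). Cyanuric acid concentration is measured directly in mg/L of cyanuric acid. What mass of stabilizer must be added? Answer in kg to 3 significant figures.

35.3 kg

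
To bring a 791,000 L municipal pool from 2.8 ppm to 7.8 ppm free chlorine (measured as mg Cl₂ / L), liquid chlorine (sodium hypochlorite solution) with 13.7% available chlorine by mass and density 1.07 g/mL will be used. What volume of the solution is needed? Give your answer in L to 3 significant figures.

27.0 L

Chlorine deficit: 7.8 − 2.8 = 5 ppm = 5 mg/L as Cl₂.
Cl₂ equivalent needed: 5 mg/L × 791,000 L = 3,955,000 mg = 3955 g.
Product at 13.7% available chlorine: 3955 / 0.137 = 28,870 g.
Volume at density 1.07 g/mL: 28,870 g ÷ 1.07 g/mL = 26,980 mL.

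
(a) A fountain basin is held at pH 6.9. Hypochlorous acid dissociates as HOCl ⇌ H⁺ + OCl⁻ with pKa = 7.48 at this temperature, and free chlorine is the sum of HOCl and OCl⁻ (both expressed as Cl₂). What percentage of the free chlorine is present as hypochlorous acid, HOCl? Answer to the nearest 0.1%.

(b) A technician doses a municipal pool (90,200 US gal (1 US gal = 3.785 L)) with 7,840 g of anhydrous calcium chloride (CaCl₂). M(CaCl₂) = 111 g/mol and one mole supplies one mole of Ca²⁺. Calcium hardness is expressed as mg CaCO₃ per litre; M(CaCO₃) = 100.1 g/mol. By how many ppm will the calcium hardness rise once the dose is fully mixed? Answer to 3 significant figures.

(a) [OCl⁻]/[HOCl] = 10^(pH − pKa) = 10^(6.9 − 7.48) = 10^-0.58 = 0.263.
(a) Fraction as HOCl = 1 / (1 + 0.263) = 0.7917.

(b) Volume: 90,200 US gal × 3.785 L/gal = 341,407 L.
(b) Moles of Ca²⁺: 7,840 g ÷ 111 g/mol = 70.63 mol.
(b) As CaCO₃: 70.63 mol × 100.1 g/mol = 7070 g.
(b) Rise: 7070 g / 341,407 L × 1000 = 20.71 mg/L.

(a) 79.2%; (b) 20.7 ppm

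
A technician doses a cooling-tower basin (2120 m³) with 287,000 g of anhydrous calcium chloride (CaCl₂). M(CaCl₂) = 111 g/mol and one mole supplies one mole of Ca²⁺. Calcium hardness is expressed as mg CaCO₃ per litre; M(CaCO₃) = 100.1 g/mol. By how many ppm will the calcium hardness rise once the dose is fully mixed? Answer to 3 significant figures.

Volume: 2120 m³ = 2,120,000 L.
Moles of Ca²⁺: 287,000 g ÷ 111 g/mol = 2586 mol.
As CaCO₃: 2586 mol × 100.1 g/mol = 258,800 g.
Rise: 258,800 g / 2,120,000 L × 1000 = 122.1 mg/L.

122 ppm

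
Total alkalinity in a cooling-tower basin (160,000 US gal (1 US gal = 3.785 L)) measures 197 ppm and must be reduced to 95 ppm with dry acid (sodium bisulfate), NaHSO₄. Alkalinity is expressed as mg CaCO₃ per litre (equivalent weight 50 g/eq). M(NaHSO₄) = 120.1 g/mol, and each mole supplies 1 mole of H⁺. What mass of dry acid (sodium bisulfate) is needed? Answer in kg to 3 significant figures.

Volume: 160,000 US gal × 3.785 L/gal = 605,600 L.
Alkalinity to neutralize: (197 − 95) = 102 mg/L as CaCO₃ × 605,600 L = 61,770 g as CaCO₃.
Equivalents of H⁺ required: 61,770 ÷ 50 g/eq = 1235 eq = 1235 mol NaHSO₄.
Mass of NaHSO₄: 1235 × 120.1 = 148,400 g.

148 kg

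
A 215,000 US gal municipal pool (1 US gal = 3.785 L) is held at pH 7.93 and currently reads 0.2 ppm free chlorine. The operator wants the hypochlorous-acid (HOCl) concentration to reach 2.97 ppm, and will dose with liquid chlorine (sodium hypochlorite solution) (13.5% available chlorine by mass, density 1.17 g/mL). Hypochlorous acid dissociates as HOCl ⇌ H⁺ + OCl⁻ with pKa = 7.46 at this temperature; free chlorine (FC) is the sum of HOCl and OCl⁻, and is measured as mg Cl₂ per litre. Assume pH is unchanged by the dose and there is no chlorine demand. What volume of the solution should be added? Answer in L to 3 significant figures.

59.4 L

Volume: 215,000 US gal × 3.785 L/gal = 813,775 L.
[OCl⁻]/[HOCl] = 10^(pH − pKa) = 10^(7.93 − 7.46) = 2.951; fraction as HOCl = 1/(1 + 2.951) = 0.2531.
Free chlorine required for 2.97 ppm HOCl: 2.97 / 0.2531 = 11.74 ppm.
FC to add: 11.74 − 0.2 = 11.54 mg/L as Cl₂.
Cl₂ equivalent: 11.54 mg/L × 813,775 L = 9387 g.
Product at 13.5% available Cl: 9387 / 0.135 = 69,530 g.
Volume: 69,530 g ÷ 1.17 g/mL = 59,430 mL.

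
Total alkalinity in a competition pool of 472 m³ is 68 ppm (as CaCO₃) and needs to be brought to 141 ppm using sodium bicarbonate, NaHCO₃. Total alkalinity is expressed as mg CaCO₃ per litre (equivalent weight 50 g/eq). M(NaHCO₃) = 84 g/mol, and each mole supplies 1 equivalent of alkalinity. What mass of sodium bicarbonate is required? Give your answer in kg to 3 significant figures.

Volume: 472 m³ = 472,000 L.
Alkalinity to add: (141 − 68) = 73 mg/L as CaCO₃ × 472,000 L = 34,460 g as CaCO₃.
Equivalents: 34,460 g ÷ 50 g/eq = 689.1 eq.
NaHCO₃ supplies 1 eq per mole → 689.1 mol.
Mass: 689.1 mol × 84 g/mol = 57,890 g.

57.9 kg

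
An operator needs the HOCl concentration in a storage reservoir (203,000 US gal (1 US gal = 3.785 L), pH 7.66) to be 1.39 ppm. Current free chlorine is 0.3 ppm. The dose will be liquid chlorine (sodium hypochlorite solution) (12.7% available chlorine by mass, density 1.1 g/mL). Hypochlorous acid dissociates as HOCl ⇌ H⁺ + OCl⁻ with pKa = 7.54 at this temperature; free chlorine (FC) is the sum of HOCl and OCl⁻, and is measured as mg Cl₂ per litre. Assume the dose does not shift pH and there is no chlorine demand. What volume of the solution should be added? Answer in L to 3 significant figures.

Volume: 203,000 US gal × 3.785 L/gal = 768,355 L.
[OCl⁻]/[HOCl] = 10^(pH − pKa) = 10^(7.66 − 7.54) = 1.318; fraction as HOCl = 1/(1 + 1.318) = 0.4314.
Free chlorine required for 1.39 ppm HOCl: 1.39 / 0.4314 = 3.222 ppm.
FC to add: 3.222 − 0.3 = 2.922 mg/L as Cl₂.
Cl₂ equivalent: 2.922 mg/L × 768,355 L = 2245 g.
Product at 12.7% available Cl: 2245 / 0.127 = 17,680 g.
Volume: 17,680 g ÷ 1.1 g/mL = 16,070 mL.

16.1 L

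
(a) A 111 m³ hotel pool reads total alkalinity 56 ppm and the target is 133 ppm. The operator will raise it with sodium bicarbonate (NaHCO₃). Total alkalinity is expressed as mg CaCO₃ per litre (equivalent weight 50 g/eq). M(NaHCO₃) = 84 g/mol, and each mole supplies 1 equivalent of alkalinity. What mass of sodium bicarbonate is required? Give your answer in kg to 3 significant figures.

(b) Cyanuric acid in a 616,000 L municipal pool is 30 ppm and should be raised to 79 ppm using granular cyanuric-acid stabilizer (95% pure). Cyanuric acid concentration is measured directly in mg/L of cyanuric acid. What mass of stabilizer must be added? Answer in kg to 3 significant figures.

(a) 14.4 kg; (b) 31.8 kg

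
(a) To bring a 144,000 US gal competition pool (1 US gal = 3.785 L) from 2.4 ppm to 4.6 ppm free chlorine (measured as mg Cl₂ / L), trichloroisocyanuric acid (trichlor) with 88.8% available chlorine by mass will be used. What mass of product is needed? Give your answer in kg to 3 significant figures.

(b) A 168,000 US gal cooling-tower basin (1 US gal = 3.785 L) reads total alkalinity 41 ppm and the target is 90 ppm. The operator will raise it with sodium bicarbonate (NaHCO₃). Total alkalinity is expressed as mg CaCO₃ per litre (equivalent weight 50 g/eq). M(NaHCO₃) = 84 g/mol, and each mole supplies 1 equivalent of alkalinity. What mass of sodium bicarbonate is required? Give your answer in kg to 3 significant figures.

(a) Volume: 144,000 US gal × 3.785 L/gal = 545,040 L.
(a) Chlorine deficit: 4.6 − 2.4 = 2.2 ppm = 2.2 mg/L as Cl₂.
(a) Cl₂ equivalent needed: 2.2 mg/L × 545,040 L = 1,199,000 mg = 1199 g.
(a) Product at 88.8% available chlorine: 1199 / 0.888 = 1350 g.

(b) Volume: 168,000 US gal × 3.785 L/gal = 635,880 L.
(b) Alkalinity to add: (90 − 41) = 49 mg/L as CaCO₃ × 635,880 L = 31,160 g as CaCO₃.
(b) Equivalents: 31,160 g ÷ 50 g/eq = 623.2 eq.
(b) NaHCO₃ supplies 1 eq per mole → 623.2 mol.
(b) Mass: 623.2 mol × 84 g/mol = 52,350 g.

(a) 1.35 kg; (b) 52.3 kg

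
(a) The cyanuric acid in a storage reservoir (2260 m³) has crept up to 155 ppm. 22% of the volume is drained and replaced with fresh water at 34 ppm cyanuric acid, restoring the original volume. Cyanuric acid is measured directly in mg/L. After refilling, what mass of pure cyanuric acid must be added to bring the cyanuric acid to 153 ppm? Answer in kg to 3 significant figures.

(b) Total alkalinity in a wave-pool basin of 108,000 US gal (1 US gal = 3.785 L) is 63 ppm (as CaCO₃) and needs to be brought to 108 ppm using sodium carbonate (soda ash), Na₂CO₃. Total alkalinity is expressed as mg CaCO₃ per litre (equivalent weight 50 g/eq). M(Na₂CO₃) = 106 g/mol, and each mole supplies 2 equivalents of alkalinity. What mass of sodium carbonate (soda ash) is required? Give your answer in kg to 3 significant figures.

(a) 55.6 kg; (b) 19.5 kg

(a) Volume: 2260 m³ = 2,260,000 L.
(a) After draining 22% and refilling: 155 × 0.78 + 34 × 0.22 = 128.38 ppm.
(a) Deficit to target: 153 − 128.38 = 24.62 mg/L.
(a) Mass: 24.62 mg/L × 2,260,000 L = 55,640 g cyanuric acid.

(b) Volume: 108,000 US gal × 3.785 L/gal = 408,780 L.
(b) Alkalinity to add: (108 − 63) = 45 mg/L as CaCO₃ × 408,780 L = 18,400 g as CaCO₃.
(b) Equivalents: 18,400 g ÷ 50 g/eq = 367.9 eq.
(b) Each mole of Na₂CO₃ supplies 2 eq, so 367.9 / 2 = 184 mol.
(b) Mass: 184 mol × 106 g/mol = 19,500 g.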